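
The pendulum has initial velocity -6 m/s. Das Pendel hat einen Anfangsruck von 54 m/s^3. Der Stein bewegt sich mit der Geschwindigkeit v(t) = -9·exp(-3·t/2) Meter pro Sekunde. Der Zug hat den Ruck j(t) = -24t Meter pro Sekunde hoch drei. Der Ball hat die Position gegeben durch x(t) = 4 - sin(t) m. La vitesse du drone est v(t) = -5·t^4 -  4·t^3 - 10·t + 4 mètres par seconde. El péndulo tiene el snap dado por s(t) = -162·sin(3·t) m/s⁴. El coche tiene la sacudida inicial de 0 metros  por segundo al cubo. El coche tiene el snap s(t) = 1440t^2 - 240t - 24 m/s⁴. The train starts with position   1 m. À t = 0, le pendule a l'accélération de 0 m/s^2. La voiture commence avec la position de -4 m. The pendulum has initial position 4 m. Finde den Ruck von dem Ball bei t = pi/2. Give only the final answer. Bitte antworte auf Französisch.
À t = pi/2, j = 0.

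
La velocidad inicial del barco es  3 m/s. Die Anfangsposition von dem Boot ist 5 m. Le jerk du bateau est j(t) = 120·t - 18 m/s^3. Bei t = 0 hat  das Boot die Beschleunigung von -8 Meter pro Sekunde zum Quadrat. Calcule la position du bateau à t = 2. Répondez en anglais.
To find the answer, we compute 3 integrals of j(t) = 120·t - 18. Taking ∫j(t)dt and applying a(0) = -8, we find a(t) = 60·t^2 - 18·t - 8. Finding the integral of a(t) and using v(0) = 3: v(t) = 20·t^3 - 9·t^2 - 8·t + 3. The antiderivative of velocity, with x(0) = 5, gives position: x(t) = 5·t^4 - 3·t^3 - 4·t^2 + 3·t + 5. We have position x(t) = 5·t^4 - 3·t^3 - 4·t^2 + 3·t + 5. Substituting t = 2: x(2) = 51.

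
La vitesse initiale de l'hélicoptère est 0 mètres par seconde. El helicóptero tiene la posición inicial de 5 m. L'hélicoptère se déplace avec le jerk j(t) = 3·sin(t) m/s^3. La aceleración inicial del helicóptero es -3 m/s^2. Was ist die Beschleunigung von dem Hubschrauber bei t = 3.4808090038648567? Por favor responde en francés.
Nous devons intégrer notre équation du jerk j(t) = 3·sin(t) 1 fois. L'intégrale du jerk, avec a(0) = -3, donne l'accélération: a(t) = -3·cos(t). En utilisant a(t) = -3·cos(t) et en substituant t = 3.4808090038648567, nous trouvons a = 2.82904713928071.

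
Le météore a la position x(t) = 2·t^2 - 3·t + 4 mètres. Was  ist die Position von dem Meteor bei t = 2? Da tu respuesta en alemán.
Wir haben die Position x(t) = 2·t^2 - 3·t + 4. Durch Einsetzen von t = 2: x(2) = 6.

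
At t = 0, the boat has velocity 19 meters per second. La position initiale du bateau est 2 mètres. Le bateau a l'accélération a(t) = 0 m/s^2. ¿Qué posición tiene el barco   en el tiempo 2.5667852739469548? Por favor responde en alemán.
Um dies zu lösen, müssen wir 2 Stammfunktionen unserer Gleichung für die Beschleunigung a(t) = 0 finden. Durch Integration von der Beschleunigung und Verwendung der Anfangsbedingung v(0) = 19, erhalten wir v(t) = 19. Mit ∫v(t)dt und Anwendung von x(0) = 2, finden wir x(t) = 19·t + 2. Aus der Gleichung für die Position x(t) = 19·t + 2, setzen wir t = 2.5667852739469548 ein und erhalten x = 50.7689202049921.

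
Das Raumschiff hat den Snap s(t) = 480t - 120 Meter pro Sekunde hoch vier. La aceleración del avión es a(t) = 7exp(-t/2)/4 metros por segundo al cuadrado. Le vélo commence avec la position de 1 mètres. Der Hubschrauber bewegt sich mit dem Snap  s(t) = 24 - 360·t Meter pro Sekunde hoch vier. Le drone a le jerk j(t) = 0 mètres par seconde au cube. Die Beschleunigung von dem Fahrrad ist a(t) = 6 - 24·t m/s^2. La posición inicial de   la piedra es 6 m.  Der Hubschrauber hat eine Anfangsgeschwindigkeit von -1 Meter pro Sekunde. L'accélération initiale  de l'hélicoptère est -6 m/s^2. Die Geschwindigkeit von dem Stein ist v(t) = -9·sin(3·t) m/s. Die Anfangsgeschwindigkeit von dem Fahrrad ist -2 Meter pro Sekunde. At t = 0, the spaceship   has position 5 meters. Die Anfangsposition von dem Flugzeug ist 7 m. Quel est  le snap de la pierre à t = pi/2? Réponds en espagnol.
Para resolver esto, necesitamos tomar 3 derivadas de nuestra ecuación de la velocidad v(t) = -9·sin(3·t). Tomando d/dt de v(t), encontramos a(t) = -27·cos(3·t). Derivando la aceleración, obtenemos la sacudida: j(t) = 81·sin(3·t). Tomando d/dt de j(t), encontramos s(t) = 243·cos(3·t). Tenemos el snap s(t) = 243·cos(3·t). Sustituyendo t = pi/2: s(pi/2) = 0.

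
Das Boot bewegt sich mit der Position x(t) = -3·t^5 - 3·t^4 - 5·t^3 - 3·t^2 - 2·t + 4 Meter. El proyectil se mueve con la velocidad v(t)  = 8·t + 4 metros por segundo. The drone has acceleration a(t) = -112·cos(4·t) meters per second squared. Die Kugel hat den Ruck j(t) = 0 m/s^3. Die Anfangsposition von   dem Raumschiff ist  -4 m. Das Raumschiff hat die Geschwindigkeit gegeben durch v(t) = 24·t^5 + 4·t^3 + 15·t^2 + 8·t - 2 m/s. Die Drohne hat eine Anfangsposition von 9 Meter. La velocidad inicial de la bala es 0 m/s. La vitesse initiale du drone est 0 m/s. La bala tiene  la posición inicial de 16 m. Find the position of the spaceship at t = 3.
We must find the antiderivative of our velocity equation v(t) = 24·t^5 + 4·t^3 + 15·t^2 + 8·t - 2 1 time. Integrating velocity and using the initial condition x(0) = -4, we get x(t) = 4·t^6 + t^4 + 5·t^3 + 4·t^2 - 2·t - 4. We have position x(t) = 4·t^6 + t^4 + 5·t^3 + 4·t^2 - 2·t - 4. Substituting t = 3: x(3) = 3158.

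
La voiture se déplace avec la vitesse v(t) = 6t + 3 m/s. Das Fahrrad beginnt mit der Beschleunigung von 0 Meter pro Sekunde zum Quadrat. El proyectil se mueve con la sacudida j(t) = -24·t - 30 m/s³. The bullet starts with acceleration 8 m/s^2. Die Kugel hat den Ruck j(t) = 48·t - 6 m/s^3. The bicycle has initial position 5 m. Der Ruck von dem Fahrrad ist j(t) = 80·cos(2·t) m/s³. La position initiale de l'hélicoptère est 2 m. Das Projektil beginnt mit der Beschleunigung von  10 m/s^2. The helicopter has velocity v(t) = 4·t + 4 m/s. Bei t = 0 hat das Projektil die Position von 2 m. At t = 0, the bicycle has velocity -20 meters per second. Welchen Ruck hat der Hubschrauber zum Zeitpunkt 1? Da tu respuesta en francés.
Nous devons dériver notre équation de la vitesse v(t) = 4·t + 4 2 fois. La dérivée de la vitesse donne l'accélération: a(t) = 4. En dérivant l'accélération, nous obtenons le jerk: j(t) = 0. De l'équation du jerk j(t) = 0, nous substituons t = 1 pour obtenir j = 0.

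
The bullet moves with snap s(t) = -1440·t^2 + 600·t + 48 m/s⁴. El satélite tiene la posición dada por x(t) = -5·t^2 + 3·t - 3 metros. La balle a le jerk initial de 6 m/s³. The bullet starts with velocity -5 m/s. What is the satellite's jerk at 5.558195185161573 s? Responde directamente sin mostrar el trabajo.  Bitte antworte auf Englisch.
j(5.558195185161573) = 0.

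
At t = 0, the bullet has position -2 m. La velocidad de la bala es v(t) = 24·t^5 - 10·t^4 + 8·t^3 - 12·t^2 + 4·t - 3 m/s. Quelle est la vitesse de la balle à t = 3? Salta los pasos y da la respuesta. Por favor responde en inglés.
The velocity at t = 3 is v = 5139.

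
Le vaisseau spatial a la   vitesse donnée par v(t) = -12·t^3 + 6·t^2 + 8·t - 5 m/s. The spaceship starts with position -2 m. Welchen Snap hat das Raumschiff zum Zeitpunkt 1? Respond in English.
To solve this, we need to take 3 derivatives of our velocity equation v(t) = -12·t^3 + 6·t^2 + 8·t - 5. Differentiating velocity, we get acceleration: a(t) = -36·t^2 + 12·t + 8. Taking d/dt of a(t), we find j(t) = 12 - 72·t. Taking d/dt of j(t), we find s(t) = -72. We have snap s(t) = -72. Substituting t = 1: s(1) = -72.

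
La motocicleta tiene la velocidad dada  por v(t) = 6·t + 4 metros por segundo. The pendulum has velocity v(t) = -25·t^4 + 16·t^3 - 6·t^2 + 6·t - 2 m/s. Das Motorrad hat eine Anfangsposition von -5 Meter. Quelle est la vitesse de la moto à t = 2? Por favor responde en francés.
Nous avons la vitesse v(t) = 6·t + 4. En substituant t = 2: v(2) = 16.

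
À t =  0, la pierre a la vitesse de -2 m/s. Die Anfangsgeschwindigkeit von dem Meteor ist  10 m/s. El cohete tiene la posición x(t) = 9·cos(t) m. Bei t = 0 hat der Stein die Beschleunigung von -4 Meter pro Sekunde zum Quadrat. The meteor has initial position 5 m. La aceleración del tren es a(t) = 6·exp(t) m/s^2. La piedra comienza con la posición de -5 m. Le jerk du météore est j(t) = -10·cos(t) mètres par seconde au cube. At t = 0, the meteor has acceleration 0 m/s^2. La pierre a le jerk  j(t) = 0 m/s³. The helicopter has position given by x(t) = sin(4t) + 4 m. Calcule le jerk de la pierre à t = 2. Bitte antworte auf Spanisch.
Tenemos la sacudida j(t) = 0. Sustituyendo t = 2: j(2) = 0.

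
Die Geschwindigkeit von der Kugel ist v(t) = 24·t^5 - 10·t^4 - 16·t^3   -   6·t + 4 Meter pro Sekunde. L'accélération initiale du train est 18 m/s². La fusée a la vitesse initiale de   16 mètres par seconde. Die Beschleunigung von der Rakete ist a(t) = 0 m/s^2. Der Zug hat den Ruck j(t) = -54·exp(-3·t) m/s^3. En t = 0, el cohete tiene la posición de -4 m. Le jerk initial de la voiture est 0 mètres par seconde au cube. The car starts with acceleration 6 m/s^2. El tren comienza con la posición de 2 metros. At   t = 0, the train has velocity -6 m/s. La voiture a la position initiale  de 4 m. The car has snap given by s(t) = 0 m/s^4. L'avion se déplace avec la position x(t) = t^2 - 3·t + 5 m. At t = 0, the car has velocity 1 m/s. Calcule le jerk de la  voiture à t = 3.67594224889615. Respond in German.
Wir müssen unsere Gleichung für den Snap s(t) = 0 1-mal integrieren. Das Integral von dem Snap, mit j(0) = 0, ergibt den Ruck: j(t) = 0. Aus der Gleichung für den Ruck j(t) = 0, setzen wir t = 3.67594224889615 ein und erhalten j = 0.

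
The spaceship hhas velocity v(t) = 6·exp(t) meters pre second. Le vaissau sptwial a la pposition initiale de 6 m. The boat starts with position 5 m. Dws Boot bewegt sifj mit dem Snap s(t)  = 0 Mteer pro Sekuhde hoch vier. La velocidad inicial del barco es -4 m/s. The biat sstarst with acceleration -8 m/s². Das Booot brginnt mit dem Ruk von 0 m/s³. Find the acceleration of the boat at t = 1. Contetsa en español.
Partiendo del snap s(t) = 0, tomamos 2 integrales. Integrando el snap y usando la condición inicial j(0) = 0, obtenemos j(t) = 0. La integral de la sacudida es la aceleración. Usando a(0) = -8, obtenemos a(t) = -8. Tenemos la aceleración a(t) = -8. Sustituyendo t = 1: a(1) = -8.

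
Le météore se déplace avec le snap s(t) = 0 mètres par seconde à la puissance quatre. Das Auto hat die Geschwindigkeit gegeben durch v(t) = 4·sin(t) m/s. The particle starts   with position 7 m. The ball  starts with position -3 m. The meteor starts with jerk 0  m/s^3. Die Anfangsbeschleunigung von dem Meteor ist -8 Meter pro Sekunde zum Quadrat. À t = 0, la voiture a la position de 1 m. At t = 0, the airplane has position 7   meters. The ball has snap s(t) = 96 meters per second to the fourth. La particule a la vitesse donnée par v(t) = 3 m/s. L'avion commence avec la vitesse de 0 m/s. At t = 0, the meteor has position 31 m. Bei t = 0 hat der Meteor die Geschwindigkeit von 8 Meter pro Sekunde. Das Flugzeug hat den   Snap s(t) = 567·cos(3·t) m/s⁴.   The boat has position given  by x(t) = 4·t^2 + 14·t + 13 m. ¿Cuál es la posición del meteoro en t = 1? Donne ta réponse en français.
Pour résoudre ceci, nous devons prendre 4 primitives de notre équation du snap s(t) = 0. En prenant ∫s(t)dt et en appliquant j(0) = 0, nous trouvons j(t) = 0. La primitive du jerk, avec a(0) = -8, donne l'accélération: a(t) = -8. L'intégrale de l'accélération, avec v(0) = 8, donne la vitesse: v(t) = 8 - 8·t. En prenant ∫v(t)dt et en appliquant x(0) = 31, nous trouvons x(t) = -4·t^2 + 8·t + 31. De l'équation de la position x(t) = -4·t^2 + 8·t + 31, nous substituons t = 1 pour obtenir x = 35.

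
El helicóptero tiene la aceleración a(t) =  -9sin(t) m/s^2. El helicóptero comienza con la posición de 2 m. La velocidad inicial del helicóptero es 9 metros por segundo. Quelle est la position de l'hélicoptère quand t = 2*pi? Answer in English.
To solve this, we need to take 2 integrals of our acceleration equation a(t) = -9·sin(t). Taking ∫a(t)dt and applying v(0) = 9, we find v(t) = 9·cos(t). Taking ∫v(t)dt and applying x(0) = 2, we find x(t) = 9·sin(t) + 2. From the given position equation x(t) = 9·sin(t) + 2, we substitute t = 2*pi to get x = 2.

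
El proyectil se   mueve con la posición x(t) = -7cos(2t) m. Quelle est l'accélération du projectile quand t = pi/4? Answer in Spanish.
Partiendo de la posición x(t) = -7·cos(2·t), tomamos 2 derivadas. Derivando la posición, obtenemos la velocidad: v(t) = 14·sin(2·t). Derivando la velocidad, obtenemos la aceleración: a(t) = 28·cos(2·t). De la ecuación de la aceleración a(t) = 28·cos(2·t), sustituimos t = pi/4 para obtener a = 0.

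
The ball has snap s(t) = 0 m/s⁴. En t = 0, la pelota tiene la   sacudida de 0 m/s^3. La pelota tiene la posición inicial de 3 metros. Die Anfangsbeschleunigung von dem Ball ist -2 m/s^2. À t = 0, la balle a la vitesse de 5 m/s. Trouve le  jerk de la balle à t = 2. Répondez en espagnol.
Debemos encontrar la integral de nuestra ecuación del snap s(t) = 0 1 vez. Integrando el snap y usando la condición inicial j(0) = 0, obtenemos j(t) = 0. Tenemos la sacudida j(t) = 0. Sustituyendo t = 2: j(2) = 0.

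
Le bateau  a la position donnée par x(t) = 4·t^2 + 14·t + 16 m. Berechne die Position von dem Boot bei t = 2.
Wir haben die Position x(t) = 4·t^2 + 14·t + 16. Durch Einsetzen von t = 2: x(2) = 60.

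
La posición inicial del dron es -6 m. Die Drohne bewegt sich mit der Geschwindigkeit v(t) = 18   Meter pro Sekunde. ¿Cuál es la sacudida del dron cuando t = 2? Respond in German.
Um dies zu lösen, müssen wir 2 Ableitungen unserer Gleichung für die Geschwindigkeit v(t) = 18 nehmen. Durch Ableiten von der Geschwindigkeit erhalten wir die Beschleunigung: a(t) = 0. Mit d/dt von a(t) finden wir j(t) = 0. Mit j(t) = 0 und Einsetzen von t = 2, finden wir j = 0.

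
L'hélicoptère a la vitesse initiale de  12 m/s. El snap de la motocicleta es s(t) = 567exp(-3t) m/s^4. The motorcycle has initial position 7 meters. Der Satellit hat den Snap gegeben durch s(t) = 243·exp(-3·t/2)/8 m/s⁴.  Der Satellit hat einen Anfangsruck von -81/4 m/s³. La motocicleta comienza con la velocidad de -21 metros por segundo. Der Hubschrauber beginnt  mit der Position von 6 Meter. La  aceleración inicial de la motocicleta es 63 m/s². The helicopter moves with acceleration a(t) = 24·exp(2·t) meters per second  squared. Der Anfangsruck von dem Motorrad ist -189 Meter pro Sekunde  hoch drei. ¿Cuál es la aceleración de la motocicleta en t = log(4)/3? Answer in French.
En partant du snap s(t) = 567·exp(-3·t), nous prenons 2 intégrales. La primitive du snap, avec j(0) = -189, donne le jerk: j(t) = -189·exp(-3·t). En prenant ∫j(t)dt et en appliquant a(0) = 63, nous trouvons a(t) = 63·exp(-3·t). De l'équation de l'accélération a(t) = 63·exp(-3·t), nous substituons t = log(4)/3 pour obtenir a = 63/4.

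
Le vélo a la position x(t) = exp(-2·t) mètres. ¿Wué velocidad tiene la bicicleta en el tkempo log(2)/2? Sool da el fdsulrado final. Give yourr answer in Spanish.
En t = log(2)/2, v = -1.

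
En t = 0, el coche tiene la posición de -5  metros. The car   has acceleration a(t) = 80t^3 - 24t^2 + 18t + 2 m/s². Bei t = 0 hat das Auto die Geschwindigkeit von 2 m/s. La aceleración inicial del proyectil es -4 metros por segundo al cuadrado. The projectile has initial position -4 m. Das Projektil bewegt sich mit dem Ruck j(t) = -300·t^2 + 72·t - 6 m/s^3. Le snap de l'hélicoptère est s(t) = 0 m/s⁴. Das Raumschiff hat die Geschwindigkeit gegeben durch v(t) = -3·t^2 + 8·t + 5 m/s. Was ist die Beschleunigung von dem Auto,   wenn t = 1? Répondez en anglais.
We have acceleration a(t) = 80·t^3 - 24·t^2 + 18·t + 2. Substituting t = 1: a(1) = 76.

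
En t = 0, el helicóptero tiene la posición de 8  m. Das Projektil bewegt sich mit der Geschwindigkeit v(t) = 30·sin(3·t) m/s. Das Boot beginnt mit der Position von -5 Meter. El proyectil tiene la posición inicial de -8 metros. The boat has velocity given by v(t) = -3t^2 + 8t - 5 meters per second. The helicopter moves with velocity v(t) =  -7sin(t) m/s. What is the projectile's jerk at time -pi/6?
Starting from velocity v(t) = 30·sin(3·t), we take 2 derivatives. The derivative of velocity gives acceleration: a(t) = 90·cos(3·t). The derivative of acceleration gives jerk: j(t) = -270·sin(3·t). From the given jerk equation j(t) = -270·sin(3·t), we substitute t = -pi/6 to get j = 270.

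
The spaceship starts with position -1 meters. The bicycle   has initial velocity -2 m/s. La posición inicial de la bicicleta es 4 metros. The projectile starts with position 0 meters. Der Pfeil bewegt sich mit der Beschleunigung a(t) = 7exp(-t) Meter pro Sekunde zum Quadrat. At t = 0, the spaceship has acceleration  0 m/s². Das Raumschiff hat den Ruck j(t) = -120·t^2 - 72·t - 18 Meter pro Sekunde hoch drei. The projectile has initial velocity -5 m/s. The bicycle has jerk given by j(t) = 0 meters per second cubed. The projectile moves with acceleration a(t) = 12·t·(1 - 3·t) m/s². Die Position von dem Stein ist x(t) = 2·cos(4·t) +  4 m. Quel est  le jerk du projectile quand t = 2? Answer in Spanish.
Debemos derivar nuestra ecuación de la aceleración a(t) = 12·t·(1 - 3·t) 1 vez. Tomando d/dt de a(t), encontramos j(t) = 12 - 72·t. Usando j(t) = 12 - 72·t y sustituyendo t = 2, encontramos j = -132.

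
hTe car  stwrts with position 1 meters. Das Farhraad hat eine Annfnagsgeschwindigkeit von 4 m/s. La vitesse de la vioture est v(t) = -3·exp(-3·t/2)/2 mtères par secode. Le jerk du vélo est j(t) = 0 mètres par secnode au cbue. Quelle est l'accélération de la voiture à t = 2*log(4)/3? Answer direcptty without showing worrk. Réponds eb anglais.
At t = 2*log(4)/3, a = 9/16.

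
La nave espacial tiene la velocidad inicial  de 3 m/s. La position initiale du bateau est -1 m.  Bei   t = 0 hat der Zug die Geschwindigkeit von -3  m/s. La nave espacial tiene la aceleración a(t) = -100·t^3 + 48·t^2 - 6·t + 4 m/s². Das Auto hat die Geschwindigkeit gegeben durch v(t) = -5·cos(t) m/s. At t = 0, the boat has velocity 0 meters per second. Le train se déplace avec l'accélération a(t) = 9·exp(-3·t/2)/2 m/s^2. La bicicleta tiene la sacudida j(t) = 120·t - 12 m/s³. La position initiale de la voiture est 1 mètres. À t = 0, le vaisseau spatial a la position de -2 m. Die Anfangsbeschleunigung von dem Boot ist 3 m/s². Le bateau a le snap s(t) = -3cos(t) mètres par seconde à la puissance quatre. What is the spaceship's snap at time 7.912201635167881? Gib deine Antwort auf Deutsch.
Ausgehend von der Beschleunigung a(t) = -100·t^3 + 48·t^2 - 6·t + 4, nehmen wir 2 Ableitungen. Die Ableitung von der Beschleunigung ergibt den Ruck: j(t) = -300·t^2 + 96·t - 6. Durch Ableiten von dem Ruck erhalten wir den Snap: s(t) = 96 - 600·t. Mit s(t) = 96 - 600·t und Einsetzen von t = 7.912201635167881, finden wir s = -4651.32098110073.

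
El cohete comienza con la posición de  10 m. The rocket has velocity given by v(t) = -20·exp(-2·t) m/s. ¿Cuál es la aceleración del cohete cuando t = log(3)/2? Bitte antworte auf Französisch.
Pour résoudre ceci, nous devons prendre 1 dérivée de notre équation de la vitesse v(t) = -20·exp(-2·t). La dérivée de la vitesse donne l'accélération: a(t) = 40·exp(-2·t). De l'équation de l'accélération a(t) = 40·exp(-2·t), nous substituons t = log(3)/2 pour obtenir a = 40/3.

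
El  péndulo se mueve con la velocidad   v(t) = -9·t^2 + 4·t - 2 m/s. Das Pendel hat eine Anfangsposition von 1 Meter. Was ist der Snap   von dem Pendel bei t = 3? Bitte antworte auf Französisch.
Pour résoudre ceci, nous devons prendre 3 dérivées de notre équation de la vitesse v(t) = -9·t^2 + 4·t - 2. En prenant d/dt de v(t), nous trouvons a(t) = 4 - 18·t. En dérivant l'accélération, nous obtenons le jerk: j(t) = -18. La dérivée du jerk donne le snap: s(t) = 0. En utilisant s(t) = 0 et en substituant t = 3, nous trouvons s = 0.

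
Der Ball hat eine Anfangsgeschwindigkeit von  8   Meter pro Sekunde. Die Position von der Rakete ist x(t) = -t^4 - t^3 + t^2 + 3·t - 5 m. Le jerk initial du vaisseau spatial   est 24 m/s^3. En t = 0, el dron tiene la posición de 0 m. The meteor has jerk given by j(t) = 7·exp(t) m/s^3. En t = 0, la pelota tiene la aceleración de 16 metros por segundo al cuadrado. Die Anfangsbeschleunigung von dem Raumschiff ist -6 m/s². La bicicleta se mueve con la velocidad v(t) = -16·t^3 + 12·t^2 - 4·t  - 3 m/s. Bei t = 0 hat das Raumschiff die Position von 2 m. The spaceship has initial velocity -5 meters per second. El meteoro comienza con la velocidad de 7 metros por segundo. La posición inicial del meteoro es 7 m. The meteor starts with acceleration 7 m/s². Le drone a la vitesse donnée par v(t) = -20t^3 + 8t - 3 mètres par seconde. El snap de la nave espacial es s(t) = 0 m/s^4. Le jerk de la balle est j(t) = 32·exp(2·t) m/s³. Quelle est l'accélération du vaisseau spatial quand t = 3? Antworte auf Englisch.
Starting from snap s(t) = 0, we take 2 antiderivatives. The integral of snap is jerk. Using j(0) = 24, we get j(t) = 24. Taking ∫j(t)dt and applying a(0) = -6, we find a(t) = 24·t - 6. Using a(t) = 24·t - 6 and substituting t = 3, we find a = 66.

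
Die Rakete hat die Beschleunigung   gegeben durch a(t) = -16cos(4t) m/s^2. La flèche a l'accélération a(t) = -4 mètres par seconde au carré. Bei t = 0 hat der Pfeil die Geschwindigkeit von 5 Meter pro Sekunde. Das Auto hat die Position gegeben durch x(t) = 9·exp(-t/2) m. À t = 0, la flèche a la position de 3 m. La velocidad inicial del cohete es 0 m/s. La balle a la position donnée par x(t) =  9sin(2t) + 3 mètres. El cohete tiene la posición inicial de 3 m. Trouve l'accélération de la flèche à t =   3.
Nous avons l'accélération a(t) = -4. En substituant t = 3: a(3) = -4.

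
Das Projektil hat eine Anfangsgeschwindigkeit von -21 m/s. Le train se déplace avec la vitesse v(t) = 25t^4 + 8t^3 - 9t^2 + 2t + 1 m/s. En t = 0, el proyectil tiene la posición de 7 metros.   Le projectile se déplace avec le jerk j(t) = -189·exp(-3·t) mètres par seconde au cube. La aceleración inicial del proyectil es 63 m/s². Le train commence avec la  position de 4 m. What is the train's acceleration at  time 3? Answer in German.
Ausgehend von der Geschwindigkeit v(t) = 25·t^4 + 8·t^3 - 9·t^2 + 2·t + 1, nehmen wir 1 Ableitung. Die Ableitung von der Geschwindigkeit ergibt die Beschleunigung: a(t) = 100·t^3 + 24·t^2 - 18·t + 2. Mit a(t) = 100·t^3 + 24·t^2 - 18·t + 2 und Einsetzen von t = 3, finden wir a = 2864.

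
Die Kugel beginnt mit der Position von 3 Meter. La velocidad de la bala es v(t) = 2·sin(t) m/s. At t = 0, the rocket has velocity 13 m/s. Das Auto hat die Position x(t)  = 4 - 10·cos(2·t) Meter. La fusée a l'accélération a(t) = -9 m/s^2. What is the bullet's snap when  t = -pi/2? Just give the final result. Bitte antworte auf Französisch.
La réponse est 0.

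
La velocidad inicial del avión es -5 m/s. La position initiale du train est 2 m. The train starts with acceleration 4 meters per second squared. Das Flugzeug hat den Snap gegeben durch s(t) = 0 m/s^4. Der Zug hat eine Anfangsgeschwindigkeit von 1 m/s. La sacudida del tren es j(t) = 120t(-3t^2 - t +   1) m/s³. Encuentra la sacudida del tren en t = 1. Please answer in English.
We have jerk j(t) = 120·t·(-3·t^2 - t + 1). Substituting t = 1: j(1) = -360.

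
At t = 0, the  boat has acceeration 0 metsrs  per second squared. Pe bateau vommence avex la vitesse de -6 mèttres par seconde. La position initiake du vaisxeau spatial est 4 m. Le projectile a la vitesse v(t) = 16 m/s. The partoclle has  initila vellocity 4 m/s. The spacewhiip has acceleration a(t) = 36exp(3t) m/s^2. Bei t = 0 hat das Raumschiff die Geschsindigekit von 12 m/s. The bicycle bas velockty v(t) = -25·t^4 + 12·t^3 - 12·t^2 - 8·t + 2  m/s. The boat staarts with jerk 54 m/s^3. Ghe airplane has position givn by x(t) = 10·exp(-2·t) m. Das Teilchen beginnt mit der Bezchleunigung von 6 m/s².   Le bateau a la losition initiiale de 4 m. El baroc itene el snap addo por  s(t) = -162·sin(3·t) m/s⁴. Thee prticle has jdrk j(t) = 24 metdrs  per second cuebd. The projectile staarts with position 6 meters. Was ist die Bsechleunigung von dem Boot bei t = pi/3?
Um dies zu lösen, müssen wir 2 Integrale unserer Gleichung für den Snap s(t) = -162·sin(3·t) finden. Durch Integration von dem Snap und Verwendung der Anfangsbedingung j(0) = 54, erhalten wir j(t) = 54·cos(3·t). Das Integral von dem Ruck ist die Beschleunigung. Mit a(0) = 0 erhalten wir a(t) = 18·sin(3·t). Aus der Gleichung für die Beschleunigung a(t) = 18·sin(3·t), setzen wir t = pi/3 ein und erhalten a = 0.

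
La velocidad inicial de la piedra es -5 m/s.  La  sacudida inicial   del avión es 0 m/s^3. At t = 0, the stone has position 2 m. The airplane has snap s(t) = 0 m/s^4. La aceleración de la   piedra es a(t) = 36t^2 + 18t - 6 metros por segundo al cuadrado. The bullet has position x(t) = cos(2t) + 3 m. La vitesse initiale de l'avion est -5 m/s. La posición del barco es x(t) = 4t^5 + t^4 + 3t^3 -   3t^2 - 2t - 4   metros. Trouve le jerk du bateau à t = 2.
Nous devons dériver notre équation de la position x(t) = 4·t^5 + t^4 + 3·t^3 - 3·t^2 - 2·t - 4 3 fois. La dérivée de la position donne la vitesse: v(t) = 20·t^4 + 4·t^3 + 9·t^2 - 6·t - 2. En dérivant la vitesse, nous obtenons l'accélération: a(t) = 80·t^3 + 12·t^2 + 18·t - 6. En dérivant l'accélération, nous obtenons le jerk: j(t) = 240·t^2 + 24·t + 18. En utilisant j(t) = 240·t^2 + 24·t + 18 et en substituant t = 2, nous trouvons j = 1026.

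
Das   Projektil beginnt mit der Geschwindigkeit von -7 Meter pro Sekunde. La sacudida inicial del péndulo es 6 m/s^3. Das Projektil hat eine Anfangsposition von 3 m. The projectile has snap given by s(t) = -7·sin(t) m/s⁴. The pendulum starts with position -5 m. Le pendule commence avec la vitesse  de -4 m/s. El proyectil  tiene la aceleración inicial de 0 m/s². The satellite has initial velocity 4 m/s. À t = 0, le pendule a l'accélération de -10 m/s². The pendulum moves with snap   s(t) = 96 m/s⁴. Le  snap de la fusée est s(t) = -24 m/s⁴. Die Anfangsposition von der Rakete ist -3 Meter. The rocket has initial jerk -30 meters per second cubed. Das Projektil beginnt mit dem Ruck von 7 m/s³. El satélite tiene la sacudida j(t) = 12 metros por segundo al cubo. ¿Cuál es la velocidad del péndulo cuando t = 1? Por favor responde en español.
Debemos encontrar la integral de nuestra ecuación del snap s(t) = 96 3 veces. Integrando el snap y usando la condición inicial j(0) = 6, obtenemos j(t) = 96·t + 6. Integrando la sacudida y usando la condición inicial a(0) = -10, obtenemos a(t) = 48·t^2 + 6·t - 10. Integrando la aceleración y usando la condición inicial v(0) = -4, obtenemos v(t) = 16·t^3 + 3·t^2 - 10·t - 4. Usando v(t) = 16·t^3 + 3·t^2 - 10·t - 4 y sustituyendo t = 1, encontramos v = 5.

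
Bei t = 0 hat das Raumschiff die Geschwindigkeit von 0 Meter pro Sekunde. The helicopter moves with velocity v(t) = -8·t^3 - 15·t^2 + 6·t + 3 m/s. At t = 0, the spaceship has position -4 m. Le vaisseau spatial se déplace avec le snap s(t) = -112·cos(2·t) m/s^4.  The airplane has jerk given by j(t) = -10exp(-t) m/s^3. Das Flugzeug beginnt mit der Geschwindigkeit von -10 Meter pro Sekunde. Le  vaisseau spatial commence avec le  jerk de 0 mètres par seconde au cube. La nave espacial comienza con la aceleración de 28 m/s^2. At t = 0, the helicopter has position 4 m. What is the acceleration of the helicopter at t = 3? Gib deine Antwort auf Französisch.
Nous devons dériver notre équation de la vitesse v(t) = -8·t^3 - 15·t^2 + 6·t + 3 1 fois. En dérivant la vitesse, nous obtenons l'accélération: a(t) = -24·t^2 - 30·t + 6. Nous avons l'accélération a(t) = -24·t^2 - 30·t + 6. En substituant t = 3: a(3) = -300.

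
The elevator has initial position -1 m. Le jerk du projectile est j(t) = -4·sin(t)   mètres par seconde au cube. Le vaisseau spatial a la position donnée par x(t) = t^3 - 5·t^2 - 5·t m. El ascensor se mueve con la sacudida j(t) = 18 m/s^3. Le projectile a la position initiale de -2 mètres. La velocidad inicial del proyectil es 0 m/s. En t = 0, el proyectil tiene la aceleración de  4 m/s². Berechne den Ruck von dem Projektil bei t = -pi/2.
Mit j(t) = -4·sin(t) und Einsetzen von t = -pi/2, finden wir j = 4.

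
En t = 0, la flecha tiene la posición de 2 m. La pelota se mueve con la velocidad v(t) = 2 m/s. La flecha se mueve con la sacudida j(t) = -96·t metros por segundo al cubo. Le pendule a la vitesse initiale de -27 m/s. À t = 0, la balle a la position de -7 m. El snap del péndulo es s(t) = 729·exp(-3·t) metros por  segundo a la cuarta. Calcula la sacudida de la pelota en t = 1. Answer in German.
Wir müssen unsere Gleichung für die Geschwindigkeit v(t) = 2 2-mal ableiten. Mit d/dt von v(t) finden wir a(t) = 0. Mit d/dt von a(t) finden wir j(t) = 0. Aus der Gleichung für den Ruck j(t) = 0, setzen wir t = 1 ein und erhalten j = 0.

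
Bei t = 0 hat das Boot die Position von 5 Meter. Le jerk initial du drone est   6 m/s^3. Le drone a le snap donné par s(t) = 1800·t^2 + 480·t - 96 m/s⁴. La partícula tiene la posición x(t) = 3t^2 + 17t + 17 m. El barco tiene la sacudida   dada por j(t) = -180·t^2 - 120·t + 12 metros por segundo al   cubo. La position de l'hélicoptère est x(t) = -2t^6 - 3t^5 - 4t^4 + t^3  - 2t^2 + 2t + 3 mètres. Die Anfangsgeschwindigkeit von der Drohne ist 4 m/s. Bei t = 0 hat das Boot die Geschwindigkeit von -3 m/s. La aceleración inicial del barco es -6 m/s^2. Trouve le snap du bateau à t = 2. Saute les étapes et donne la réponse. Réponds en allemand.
Bei t = 2, s = -840.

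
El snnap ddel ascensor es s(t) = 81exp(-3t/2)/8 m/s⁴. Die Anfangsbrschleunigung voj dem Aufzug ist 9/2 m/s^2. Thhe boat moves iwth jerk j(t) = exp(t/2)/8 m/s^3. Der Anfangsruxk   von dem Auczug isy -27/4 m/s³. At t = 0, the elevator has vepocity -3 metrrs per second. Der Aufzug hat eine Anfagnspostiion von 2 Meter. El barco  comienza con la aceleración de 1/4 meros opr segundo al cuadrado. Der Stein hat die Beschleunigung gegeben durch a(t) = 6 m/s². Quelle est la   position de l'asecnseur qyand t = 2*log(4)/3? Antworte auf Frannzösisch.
Nous devons intégrer notre équation du snap s(t) = 81·exp(-3·t/2)/8 4 fois. En intégrant le snap et en utilisant la condition initiale j(0) = -27/4, nous obtenons j(t) = -27·exp(-3·t/2)/4. La primitive du jerk, avec a(0) = 9/2, donne l'accélération: a(t) = 9·exp(-3·t/2)/2. La primitive de l'accélération, avec v(0) = -3, donne la vitesse: v(t) = -3·exp(-3·t/2). L'intégrale de la vitesse est la position. En utilisant x(0) = 2, nous obtenons x(t) = 2·exp(-3·t/2). En utilisant x(t) = 2·exp(-3·t/2) et en substituant t = 2*log(4)/3, nous trouvons x = 1/2.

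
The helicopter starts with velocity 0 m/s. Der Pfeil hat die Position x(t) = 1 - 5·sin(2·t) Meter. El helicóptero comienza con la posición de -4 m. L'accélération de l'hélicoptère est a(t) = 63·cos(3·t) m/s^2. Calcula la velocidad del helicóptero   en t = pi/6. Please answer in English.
We must find the integral of our acceleration equation a(t) = 63·cos(3·t) 1 time. Taking ∫a(t)dt and applying v(0) = 0, we find v(t) = 21·sin(3·t). We have velocity v(t) = 21·sin(3·t). Substituting t = pi/6: v(pi/6) = 21.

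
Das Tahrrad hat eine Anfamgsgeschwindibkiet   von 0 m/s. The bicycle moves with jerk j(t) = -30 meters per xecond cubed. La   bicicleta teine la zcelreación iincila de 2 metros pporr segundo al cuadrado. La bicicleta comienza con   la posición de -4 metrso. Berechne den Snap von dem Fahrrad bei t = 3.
Um dies zu lösen, müssen wir 1 Ableitung unserer Gleichung für den Ruck j(t) = -30 nehmen. Durch Ableiten von dem Ruck erhalten wir den Snap: s(t) = 0. Wir haben den Snap s(t) = 0. Durch Einsetzen von t = 3: s(3) = 0.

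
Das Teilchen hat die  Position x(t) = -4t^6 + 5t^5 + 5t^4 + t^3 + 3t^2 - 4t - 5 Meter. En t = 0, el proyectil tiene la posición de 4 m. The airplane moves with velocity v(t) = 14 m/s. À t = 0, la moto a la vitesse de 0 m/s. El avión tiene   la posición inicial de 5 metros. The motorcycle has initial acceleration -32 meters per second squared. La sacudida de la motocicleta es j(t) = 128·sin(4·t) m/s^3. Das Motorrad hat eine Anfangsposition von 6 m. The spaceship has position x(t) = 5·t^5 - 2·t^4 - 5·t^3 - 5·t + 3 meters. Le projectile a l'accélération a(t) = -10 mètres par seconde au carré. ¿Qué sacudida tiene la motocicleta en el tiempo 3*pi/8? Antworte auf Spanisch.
Tenemos la sacudida j(t) = 128·sin(4·t). Sustituyendo t = 3*pi/8: j(3*pi/8) = -128.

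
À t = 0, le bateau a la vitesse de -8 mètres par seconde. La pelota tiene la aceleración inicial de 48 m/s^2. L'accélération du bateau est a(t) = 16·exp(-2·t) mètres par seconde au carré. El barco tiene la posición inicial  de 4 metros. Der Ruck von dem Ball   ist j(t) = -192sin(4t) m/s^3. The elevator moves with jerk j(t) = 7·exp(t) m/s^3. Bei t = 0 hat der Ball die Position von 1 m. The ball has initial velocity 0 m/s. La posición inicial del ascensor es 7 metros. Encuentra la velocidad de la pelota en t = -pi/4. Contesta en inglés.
We need to integrate our jerk equation j(t) = -192·sin(4·t) 2 times. The antiderivative of jerk, with a(0) = 48, gives acceleration: a(t) = 48·cos(4·t). Integrating acceleration and using the initial condition v(0) = 0, we get v(t) = 12·sin(4·t). From the given velocity equation v(t) = 12·sin(4·t), we substitute t = -pi/4 to get v = 0.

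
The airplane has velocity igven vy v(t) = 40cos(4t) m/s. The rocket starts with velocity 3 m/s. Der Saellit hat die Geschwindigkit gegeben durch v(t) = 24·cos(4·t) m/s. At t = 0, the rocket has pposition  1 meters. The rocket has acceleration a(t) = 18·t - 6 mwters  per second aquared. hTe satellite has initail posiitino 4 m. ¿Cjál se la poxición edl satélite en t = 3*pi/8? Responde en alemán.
Um dies zu lösen, müssen wir 1 Integral unserer Gleichung für die Geschwindigkeit v(t) = 24·cos(4·t) finden. Die Stammfunktion von der Geschwindigkeit, mit x(0) = 4, ergibt die Position: x(t) = 6·sin(4·t) + 4. Wir haben die Position x(t) = 6·sin(4·t) + 4. Durch Einsetzen von t = 3*pi/8: x(3*pi/8) = -2.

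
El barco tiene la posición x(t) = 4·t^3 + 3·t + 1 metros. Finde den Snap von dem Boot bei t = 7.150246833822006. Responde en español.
Partiendo de la posición x(t) = 4·t^3 + 3·t + 1, tomamos 4 derivadas. Derivando la posición, obtenemos la velocidad: v(t) = 12·t^2 + 3. Tomando d/dt de v(t), encontramos a(t) = 24·t. Derivando la aceleración, obtenemos la sacudida: j(t) = 24. La derivada de la sacudida da el snap: s(t) = 0. De la ecuación del snap s(t) = 0, sustituimos t = 7.150246833822006 para obtener s = 0.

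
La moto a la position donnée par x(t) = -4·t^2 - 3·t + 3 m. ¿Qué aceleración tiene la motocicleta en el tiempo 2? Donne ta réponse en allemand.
Wir müssen unsere Gleichung für die Position x(t) = -4·t^2 - 3·t + 3 2-mal ableiten. Durch Ableiten von der Position erhalten wir die Geschwindigkeit: v(t) = -8·t - 3. Die Ableitung von der Geschwindigkeit ergibt die Beschleunigung: a(t) = -8. Mit a(t) = -8 und Einsetzen von t = 2, finden wir a = -8.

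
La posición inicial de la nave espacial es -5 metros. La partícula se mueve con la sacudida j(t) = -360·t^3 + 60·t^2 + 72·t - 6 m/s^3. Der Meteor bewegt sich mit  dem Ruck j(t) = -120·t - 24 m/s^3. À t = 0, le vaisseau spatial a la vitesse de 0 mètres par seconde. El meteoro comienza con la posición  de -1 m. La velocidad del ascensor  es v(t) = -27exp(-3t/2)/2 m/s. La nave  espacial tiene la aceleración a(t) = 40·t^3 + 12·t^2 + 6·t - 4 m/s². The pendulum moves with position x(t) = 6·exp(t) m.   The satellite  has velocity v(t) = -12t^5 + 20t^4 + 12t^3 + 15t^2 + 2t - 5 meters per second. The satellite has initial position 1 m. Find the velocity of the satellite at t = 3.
Using v(t) = -12·t^5 + 20·t^4 + 12·t^3 + 15·t^2 + 2·t - 5 and substituting t = 3, we find v = -836.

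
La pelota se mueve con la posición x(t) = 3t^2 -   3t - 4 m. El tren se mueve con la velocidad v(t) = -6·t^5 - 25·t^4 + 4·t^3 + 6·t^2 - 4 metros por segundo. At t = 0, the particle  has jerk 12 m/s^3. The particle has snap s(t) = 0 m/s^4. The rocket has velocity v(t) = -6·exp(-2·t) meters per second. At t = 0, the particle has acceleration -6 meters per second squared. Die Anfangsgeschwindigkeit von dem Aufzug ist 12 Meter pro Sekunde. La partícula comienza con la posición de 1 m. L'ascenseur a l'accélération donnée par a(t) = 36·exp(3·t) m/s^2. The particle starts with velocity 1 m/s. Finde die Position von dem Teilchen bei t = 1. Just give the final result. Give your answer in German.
Die Position bei t = 1 ist x = 1.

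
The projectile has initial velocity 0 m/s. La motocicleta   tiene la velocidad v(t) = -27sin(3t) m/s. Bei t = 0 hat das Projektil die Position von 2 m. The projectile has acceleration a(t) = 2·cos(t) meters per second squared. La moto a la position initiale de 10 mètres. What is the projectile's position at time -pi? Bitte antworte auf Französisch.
Nous devons trouver l'intégrale de notre équation de l'accélération a(t) = 2·cos(t) 2 fois. En prenant ∫a(t)dt et en appliquant v(0) = 0, nous trouvons v(t) = 2·sin(t). L'intégrale de la vitesse est la position. En utilisant x(0) = 2, nous obtenons x(t) = 4 - 2·cos(t). En utilisant x(t) = 4 - 2·cos(t) et en substituant t = -pi, nous trouvons x = 6.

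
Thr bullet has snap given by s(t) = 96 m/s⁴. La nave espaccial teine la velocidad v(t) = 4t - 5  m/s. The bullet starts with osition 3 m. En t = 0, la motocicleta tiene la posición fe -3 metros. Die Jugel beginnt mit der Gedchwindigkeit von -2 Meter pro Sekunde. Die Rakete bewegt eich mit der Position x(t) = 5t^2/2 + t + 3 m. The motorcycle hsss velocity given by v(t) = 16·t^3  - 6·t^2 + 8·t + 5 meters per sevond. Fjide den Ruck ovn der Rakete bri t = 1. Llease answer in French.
Pour résoudre ceci, nous devons prendre 3 dérivées de notre équation de la position x(t) = 5·t^2/2 + t + 3. La dérivée de la position donne la vitesse: v(t) = 5·t + 1. En prenant d/dt de v(t), nous trouvons a(t) = 5. La dérivée de l'accélération donne le jerk: j(t) = 0. De l'équation du jerk j(t) = 0, nous substituons t = 1 pour obtenir j = 0.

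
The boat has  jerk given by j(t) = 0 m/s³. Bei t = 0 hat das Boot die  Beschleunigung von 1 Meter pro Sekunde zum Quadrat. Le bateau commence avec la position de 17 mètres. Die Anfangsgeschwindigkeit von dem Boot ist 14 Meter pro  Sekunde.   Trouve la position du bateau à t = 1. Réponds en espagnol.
Para resolver esto, necesitamos tomar 3 antiderivadas de nuestra ecuación de la sacudida j(t) = 0. La antiderivada de la sacudida, con a(0) = 1, da la aceleración: a(t) = 1. Integrando la aceleración y usando la condición inicial v(0) = 14, obtenemos v(t) = t + 14. La integral de la velocidad, con x(0) = 17, da la posición: x(t) = t^2/2 + 14·t + 17. De la ecuación de la posición x(t) = t^2/2 + 14·t + 17, sustituimos t = 1 para obtener x = 63/2.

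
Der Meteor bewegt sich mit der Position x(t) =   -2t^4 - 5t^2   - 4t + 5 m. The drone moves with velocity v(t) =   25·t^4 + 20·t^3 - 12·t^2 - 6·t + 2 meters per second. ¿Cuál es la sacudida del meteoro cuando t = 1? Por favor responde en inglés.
To solve this, we need to take 3 derivatives of our position equation x(t) = -2·t^4 - 5·t^2 - 4·t + 5. Taking d/dt of x(t), we find v(t) = -8·t^3 - 10·t - 4. Differentiating velocity, we get acceleration: a(t) = -24·t^2 - 10. Taking d/dt of a(t), we find j(t) = -48·t. We have jerk j(t) = -48·t. Substituting t = 1: j(1) = -48.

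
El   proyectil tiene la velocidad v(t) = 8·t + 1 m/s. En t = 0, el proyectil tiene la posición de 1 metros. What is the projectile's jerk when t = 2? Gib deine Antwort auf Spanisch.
Debemos derivar nuestra ecuación de la velocidad v(t) = 8·t + 1 2 veces. La derivada de la velocidad da la aceleración: a(t) = 8. La derivada de la aceleración da la sacudida: j(t) = 0. De la ecuación de la sacudida j(t) = 0, sustituimos t = 2 para obtener j = 0.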